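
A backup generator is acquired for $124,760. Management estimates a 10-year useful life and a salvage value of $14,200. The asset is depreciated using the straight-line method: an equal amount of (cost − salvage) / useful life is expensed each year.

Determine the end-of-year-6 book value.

Depreciable base = $124,760 − $14,200 = $110,560.
Annual expense = $110,560 / 10 = $11,056.
End of year 1: book value $113,704.
End of year 2: book value $102,648.
End of year 3: book value $91,592.
End of year 4: book value $80,536.
End of year 5: book value $69,480.
End of year 6: book value $58,424.

$58,424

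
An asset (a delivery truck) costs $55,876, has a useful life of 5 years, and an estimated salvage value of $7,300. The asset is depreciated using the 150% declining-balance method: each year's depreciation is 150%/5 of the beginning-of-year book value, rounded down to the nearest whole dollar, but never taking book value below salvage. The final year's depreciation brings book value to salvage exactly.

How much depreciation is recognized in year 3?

Depreciable base = $55,876 − $7,300 = $48,576.
Year 1: ⌊$55,876 × 150%/5⌋ = $16,762. Book value $39,114.
Year 2: ⌊$39,114 × 150%/5⌋ = $11,734. Book value $27,380.
Year 3: ⌊$27,380 × 150%/5⌋ = $8,214. Book value $19,166.

$8,214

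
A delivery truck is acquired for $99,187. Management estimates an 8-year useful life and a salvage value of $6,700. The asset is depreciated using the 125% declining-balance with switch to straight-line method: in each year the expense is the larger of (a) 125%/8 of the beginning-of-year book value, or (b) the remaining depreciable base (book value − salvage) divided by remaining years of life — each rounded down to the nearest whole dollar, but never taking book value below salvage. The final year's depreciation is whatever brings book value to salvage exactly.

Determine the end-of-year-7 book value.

$17,277

Depreciable base = $99,187 − $6,700 = $92,487.
Year 1: DB = ⌊$99,187 × 125%/8⌋ = $15,497; SL = ⌊$92,487/8⌋ = $11,560 → take DB $15,497. Book value $83,690.
Year 2: DB = ⌊$83,690 × 125%/8⌋ = $13,076; SL = ⌊$76,990/7⌋ = $10,998 → take DB $13,076. Book value $70,614.
Year 3: DB = ⌊$70,614 × 125%/8⌋ = $11,033; SL = ⌊$63,914/6⌋ = $10,652 → take DB $11,033. Book value $59,581.
Year 4: DB = ⌊$59,581 × 125%/8⌋ = $9,309; SL = ⌊$52,881/5⌋ = $10,576 → take SL $10,576. Book value $49,005.
Year 5: DB = ⌊$49,005 × 125%/8⌋ = $7,657; SL = ⌊$42,305/4⌋ = $10,576 → take SL $10,576. Book value $38,429.
Year 6: DB = ⌊$38,429 × 125%/8⌋ = $6,004; SL = ⌊$31,729/3⌋ = $10,576 → take SL $10,576. Book value $27,853.
Year 7: DB = ⌊$27,853 × 125%/8⌋ = $4,352; SL = ⌊$21,153/2⌋ = $10,576 → take SL $10,576. Book value $17,277.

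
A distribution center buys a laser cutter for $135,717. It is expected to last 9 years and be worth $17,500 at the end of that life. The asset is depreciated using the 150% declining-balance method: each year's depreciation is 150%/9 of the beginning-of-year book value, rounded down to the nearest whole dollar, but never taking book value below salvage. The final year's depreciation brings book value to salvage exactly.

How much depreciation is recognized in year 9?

$14,065

Depreciable base = $135,717 − $17,500 = $118,217.
Year 1: ⌊$135,717 × 150%/9⌋ = $22,619. Book value $113,098.
Year 2: ⌊$113,098 × 150%/9⌋ = $18,849. Book value $94,249.
Year 3: ⌊$94,249 × 150%/9⌋ = $15,708. Book value $78,541.
Year 4: ⌊$78,541 × 150%/9⌋ = $13,090. Book value $65,451.
Year 5: ⌊$65,451 × 150%/9⌋ = $10,908. Book value $54,543.
Year 6: ⌊$54,543 × 150%/9⌋ = $9,090. Book value $45,453.
Year 7: ⌊$45,453 × 150%/9⌋ = $7,575. Book value $37,878.
Year 8: ⌊$37,878 × 150%/9⌋ = $6,313. Book value $31,565.
Year 9 (final): $31,565 − $17,500 = $14,065. Book value $17,500.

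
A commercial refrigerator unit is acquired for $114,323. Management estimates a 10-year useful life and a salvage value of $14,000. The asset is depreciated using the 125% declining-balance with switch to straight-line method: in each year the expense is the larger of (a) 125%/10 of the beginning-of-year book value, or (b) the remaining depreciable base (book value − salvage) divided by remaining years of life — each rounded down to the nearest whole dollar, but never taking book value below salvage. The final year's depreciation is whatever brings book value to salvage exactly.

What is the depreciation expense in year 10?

Depreciable base = $114,323 − $14,000 = $100,323.
Year 1: DB = ⌊$114,323 × 125%/10⌋ = $14,290; SL = ⌊$100,323/10⌋ = $10,032 → take DB $14,290. Book value $100,033.
Year 2: DB = ⌊$100,033 × 125%/10⌋ = $12,504; SL = ⌊$86,033/9⌋ = $9,559 → take DB $12,504. Book value $87,529.
Year 3: DB = ⌊$87,529 × 125%/10⌋ = $10,941; SL = ⌊$73,529/8⌋ = $9,191 → take DB $10,941. Book value $76,588.
Year 4: DB = ⌊$76,588 × 125%/10⌋ = $9,573; SL = ⌊$62,588/7⌋ = $8,941 → take DB $9,573. Book value $67,015.
Year 5: DB = ⌊$67,015 × 125%/10⌋ = $8,376; SL = ⌊$53,015/6⌋ = $8,835 → take SL $8,835. Book value $58,180.
Year 6: DB = ⌊$58,180 × 125%/10⌋ = $7,272; SL = ⌊$44,180/5⌋ = $8,836 → take SL $8,836. Book value $49,344.
Year 7: DB = ⌊$49,344 × 125%/10⌋ = $6,168; SL = ⌊$35,344/4⌋ = $8,836 → take SL $8,836. Book value $40,508.
Year 8: DB = ⌊$40,508 × 125%/10⌋ = $5,063; SL = ⌊$26,508/3⌋ = $8,836 → take SL $8,836. Book value $31,672.
Year 9: DB = ⌊$31,672 × 125%/10⌋ = $3,959; SL = ⌊$17,672/2⌋ = $8,836 → take SL $8,836. Book value $22,836.
Year 10 (final): $22,836 − $14,000 = $8,836. Book value $14,000.

$8,836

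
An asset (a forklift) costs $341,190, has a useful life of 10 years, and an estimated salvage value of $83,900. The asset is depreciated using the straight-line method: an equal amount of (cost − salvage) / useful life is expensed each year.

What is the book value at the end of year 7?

$161,087

Depreciable base = $341,190 − $83,900 = $257,290.
Annual expense = $257,290 / 10 = $25,729.
End of year 1: book value $315,461.
End of year 2: book value $289,732.
End of year 3: book value $264,003.
End of year 4: book value $238,274.
End of year 5: book value $212,545.
End of year 6: book value $186,816.
End of year 7: book value $161,087.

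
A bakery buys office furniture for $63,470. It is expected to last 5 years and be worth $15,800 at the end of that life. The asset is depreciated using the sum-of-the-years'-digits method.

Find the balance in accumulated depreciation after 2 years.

Depreciable base = $63,470 − $15,800 = $47,670.
Sum of the years' digits = 5+4+3+2+1 = 15.
Year 1: $47,670 × 5/15 = $15,890. Book value $47,580.
Year 2: $47,670 × 4/15 = $12,712. Book value $34,868.
Accumulated through year 2 = $63,470 − $34,868 = $28,602.

$28,602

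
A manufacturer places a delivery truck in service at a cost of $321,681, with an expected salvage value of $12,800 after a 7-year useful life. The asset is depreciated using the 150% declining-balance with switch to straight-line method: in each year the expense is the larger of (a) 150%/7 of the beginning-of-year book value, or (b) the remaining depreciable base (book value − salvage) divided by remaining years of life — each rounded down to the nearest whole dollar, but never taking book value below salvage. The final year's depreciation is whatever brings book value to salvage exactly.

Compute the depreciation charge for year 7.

$35,809

Depreciable base = $321,681 − $12,800 = $308,881.
Year 1: DB = ⌊$321,681 × 150%/7⌋ = $68,931; SL = ⌊$308,881/7⌋ = $44,125 → take DB $68,931. Book value $252,750.
Year 2: DB = ⌊$252,750 × 150%/7⌋ = $54,160; SL = ⌊$239,950/6⌋ = $39,991 → take DB $54,160. Book value $198,590.
Year 3: DB = ⌊$198,590 × 150%/7⌋ = $42,555; SL = ⌊$185,790/5⌋ = $37,158 → take DB $42,555. Book value $156,035.
Year 4: DB = ⌊$156,035 × 150%/7⌋ = $33,436; SL = ⌊$143,235/4⌋ = $35,808 → take SL $35,808. Book value $120,227.
Year 5: DB = ⌊$120,227 × 150%/7⌋ = $25,762; SL = ⌊$107,427/3⌋ = $35,809 → take SL $35,809. Book value $84,418.
Year 6: DB = ⌊$84,418 × 150%/7⌋ = $18,089; SL = ⌊$71,618/2⌋ = $35,809 → take SL $35,809. Book value $48,609.
Year 7 (final): $48,609 − $12,800 = $35,809. Book value $12,800.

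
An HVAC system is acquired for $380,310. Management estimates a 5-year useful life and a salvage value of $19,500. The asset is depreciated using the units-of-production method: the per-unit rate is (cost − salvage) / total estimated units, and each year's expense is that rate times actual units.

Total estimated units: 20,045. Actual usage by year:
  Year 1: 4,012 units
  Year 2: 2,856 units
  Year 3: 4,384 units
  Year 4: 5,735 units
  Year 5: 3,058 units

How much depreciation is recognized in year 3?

$78,912

Depreciable base = $380,310 − $19,500 = $360,810.
Rate = $360,810 / 20,045 units = $18 per unit.
Year 1: 4,012 × $18 = $72,216. Book value $308,094.
Year 2: 2,856 × $18 = $51,408. Book value $256,686.
Year 3: 4,384 × $18 = $78,912. Book value $177,774.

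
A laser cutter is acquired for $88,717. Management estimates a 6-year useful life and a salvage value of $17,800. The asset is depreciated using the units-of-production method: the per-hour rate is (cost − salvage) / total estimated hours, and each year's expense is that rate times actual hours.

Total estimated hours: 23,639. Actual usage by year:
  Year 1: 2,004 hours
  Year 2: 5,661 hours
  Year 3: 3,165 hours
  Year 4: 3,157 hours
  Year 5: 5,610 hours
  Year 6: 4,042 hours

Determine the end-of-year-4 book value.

$46,756

Depreciable base = $88,717 − $17,800 = $70,917.
Rate = $70,917 / 23,639 hours = $3 per hour.
Year 1: 2,004 × $3 = $6,012. Book value $82,705.
Year 2: 5,661 × $3 = $16,983. Book value $65,722.
Year 3: 3,165 × $3 = $9,495. Book value $56,227.
Year 4: 3,157 × $3 = $9,471. Book value $46,756.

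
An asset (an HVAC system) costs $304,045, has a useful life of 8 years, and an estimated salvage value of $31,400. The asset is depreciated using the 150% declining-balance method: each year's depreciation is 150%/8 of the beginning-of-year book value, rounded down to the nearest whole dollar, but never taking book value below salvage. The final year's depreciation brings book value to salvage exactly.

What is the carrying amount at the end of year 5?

Depreciable base = $304,045 − $31,400 = $272,645.
Year 1: ⌊$304,045 × 150%/8⌋ = $57,008. Book value $247,037.
Year 2: ⌊$247,037 × 150%/8⌋ = $46,319. Book value $200,718.
Year 3: ⌊$200,718 × 150%/8⌋ = $37,634. Book value $163,084.
Year 4: ⌊$163,084 × 150%/8⌋ = $30,578. Book value $132,506.
Year 5: ⌊$132,506 × 150%/8⌋ = $24,844. Book value $107,662.

$107,662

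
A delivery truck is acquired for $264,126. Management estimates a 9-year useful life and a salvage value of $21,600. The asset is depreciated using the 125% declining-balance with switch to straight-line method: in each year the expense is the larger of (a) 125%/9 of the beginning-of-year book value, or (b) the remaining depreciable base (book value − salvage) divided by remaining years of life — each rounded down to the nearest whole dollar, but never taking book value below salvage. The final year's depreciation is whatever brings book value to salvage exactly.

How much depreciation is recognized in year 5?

$24,508

Depreciable base = $264,126 − $21,600 = $242,526.
Year 1: DB = ⌊$264,126 × 125%/9⌋ = $36,684; SL = ⌊$242,526/9⌋ = $26,947 → take DB $36,684. Book value $227,442.
Year 2: DB = ⌊$227,442 × 125%/9⌋ = $31,589; SL = ⌊$205,842/8⌋ = $25,730 → take DB $31,589. Book value $195,853.
Year 3: DB = ⌊$195,853 × 125%/9⌋ = $27,201; SL = ⌊$174,253/7⌋ = $24,893 → take DB $27,201. Book value $168,652.
Year 4: DB = ⌊$168,652 × 125%/9⌋ = $23,423; SL = ⌊$147,052/6⌋ = $24,508 → take SL $24,508. Book value $144,144.
Year 5: DB = ⌊$144,144 × 125%/9⌋ = $20,020; SL = ⌊$122,544/5⌋ = $24,508 → take SL $24,508. Book value $119,636.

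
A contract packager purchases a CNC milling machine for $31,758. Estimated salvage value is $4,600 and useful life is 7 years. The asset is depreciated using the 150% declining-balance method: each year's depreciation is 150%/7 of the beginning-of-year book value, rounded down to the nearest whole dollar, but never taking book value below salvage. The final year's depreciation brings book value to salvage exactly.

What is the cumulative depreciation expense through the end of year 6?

$24,285

Depreciable base = $31,758 − $4,600 = $27,158.
Year 1: ⌊$31,758 × 150%/7⌋ = $6,805. Book value $24,953.
Year 2: ⌊$24,953 × 150%/7⌋ = $5,347. Book value $19,606.
Year 3: ⌊$19,606 × 150%/7⌋ = $4,201. Book value $15,405.
Year 4: ⌊$15,405 × 150%/7⌋ = $3,301. Book value $12,104.
Year 5: ⌊$12,104 × 150%/7⌋ = $2,593. Book value $9,511.
Year 6: ⌊$9,511 × 150%/7⌋ = $2,038. Book value $7,473.
Accumulated through year 6 = $31,758 − $7,473 = $24,285.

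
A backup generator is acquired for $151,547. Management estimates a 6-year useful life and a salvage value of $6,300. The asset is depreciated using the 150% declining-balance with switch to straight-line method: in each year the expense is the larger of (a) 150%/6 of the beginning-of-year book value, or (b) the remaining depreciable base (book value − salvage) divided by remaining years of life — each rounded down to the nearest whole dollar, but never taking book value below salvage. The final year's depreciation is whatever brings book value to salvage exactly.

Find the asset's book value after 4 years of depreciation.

$44,724

Depreciable base = $151,547 − $6,300 = $145,247.
Year 1: DB = ⌊$151,547 × 150%/6⌋ = $37,886; SL = ⌊$145,247/6⌋ = $24,207 → take DB $37,886. Book value $113,661.
Year 2: DB = ⌊$113,661 × 150%/6⌋ = $28,415; SL = ⌊$107,361/5⌋ = $21,472 → take DB $28,415. Book value $85,246.
Year 3: DB = ⌊$85,246 × 150%/6⌋ = $21,311; SL = ⌊$78,946/4⌋ = $19,736 → take DB $21,311. Book value $63,935.
Year 4: DB = ⌊$63,935 × 150%/6⌋ = $15,983; SL = ⌊$57,635/3⌋ = $19,211 → take SL $19,211. Book value $44,724.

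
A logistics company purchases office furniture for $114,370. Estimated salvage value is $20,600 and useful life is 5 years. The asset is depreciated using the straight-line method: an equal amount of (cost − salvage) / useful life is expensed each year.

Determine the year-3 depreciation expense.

Depreciable base = $114,370 − $20,600 = $93,770.
Annual expense = $93,770 / 5 = $18,754.

$18,754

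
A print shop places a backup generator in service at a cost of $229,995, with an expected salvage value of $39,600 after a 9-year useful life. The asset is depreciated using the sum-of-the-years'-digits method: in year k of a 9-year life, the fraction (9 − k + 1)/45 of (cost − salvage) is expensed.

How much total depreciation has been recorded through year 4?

Depreciable base = $229,995 − $39,600 = $190,395.
Sum of the years' digits = 9+8+7+6+5+4+3+2+1 = 45.
Year 1: $190,395 × 9/45 = $38,079. Book value $191,916.
Year 2: $190,395 × 8/45 = $33,848. Book value $158,068.
Year 3: $190,395 × 7/45 = $29,617. Book value $128,451.
Year 4: $190,395 × 6/45 = $25,386. Book value $103,065.
Accumulated through year 4 = $229,995 − $103,065 = $126,930.

$126,930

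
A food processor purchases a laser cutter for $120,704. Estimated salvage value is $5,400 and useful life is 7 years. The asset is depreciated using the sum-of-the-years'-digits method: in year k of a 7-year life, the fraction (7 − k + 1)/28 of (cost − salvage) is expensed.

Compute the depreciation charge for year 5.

Depreciable base = $120,704 − $5,400 = $115,304.
Sum of the years' digits = 7+6+5+4+3+2+1 = 28.
Year 1: $115,304 × 7/28 = $28,826. Book value $91,878.
Year 2: $115,304 × 6/28 = $24,708. Book value $67,170.
Year 3: $115,304 × 5/28 = $20,590. Book value $46,580.
Year 4: $115,304 × 4/28 = $16,472. Book value $30,108.
Year 5: $115,304 × 3/28 = $12,354. Book value $17,754.

$12,354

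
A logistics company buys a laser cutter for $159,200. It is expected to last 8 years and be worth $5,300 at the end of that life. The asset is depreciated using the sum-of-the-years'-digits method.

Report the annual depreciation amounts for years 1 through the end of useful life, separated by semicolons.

Depreciable base = $159,200 − $5,300 = $153,900.
Sum of the years' digits = 8+7+6+5+4+3+2+1 = 36.
Year 1: $153,900 × 8/36 = $34,200. Book value $125,000.
Year 2: $153,900 × 7/36 = $29,925. Book value $95,075.
Year 3: $153,900 × 6/36 = $25,650. Book value $69,425.
Year 4: $153,900 × 5/36 = $21,375. Book value $48,050.
Year 5: $153,900 × 4/36 = $17,100. Book value $30,950.
Year 6: $153,900 × 3/36 = $12,825. Book value $18,125.
Year 7: $153,900 × 2/36 = $8,550. Book value $9,575.
Year 8: $153,900 × 1/36 = $4,275. Book value $5,300.

$34,200; $29,925; $25,650; $21,375; $17,100; $12,825; $8,550; $4,275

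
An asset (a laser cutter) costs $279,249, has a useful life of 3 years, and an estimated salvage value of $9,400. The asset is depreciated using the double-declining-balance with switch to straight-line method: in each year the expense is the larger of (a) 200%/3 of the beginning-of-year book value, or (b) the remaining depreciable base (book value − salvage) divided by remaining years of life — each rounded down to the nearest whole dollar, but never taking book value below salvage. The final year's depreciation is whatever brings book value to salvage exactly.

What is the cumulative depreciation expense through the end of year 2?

$248,221

Depreciable base = $279,249 − $9,400 = $269,849.
Year 1: DB = ⌊$279,249 × 200%/3⌋ = $186,166; SL = ⌊$269,849/3⌋ = $89,949 → take DB $186,166. Book value $93,083.
Year 2: DB = ⌊$93,083 × 200%/3⌋ = $62,055; SL = ⌊$83,683/2⌋ = $41,841 → take DB $62,055. Book value $31,028.
Accumulated through year 2 = $279,249 − $31,028 = $248,221.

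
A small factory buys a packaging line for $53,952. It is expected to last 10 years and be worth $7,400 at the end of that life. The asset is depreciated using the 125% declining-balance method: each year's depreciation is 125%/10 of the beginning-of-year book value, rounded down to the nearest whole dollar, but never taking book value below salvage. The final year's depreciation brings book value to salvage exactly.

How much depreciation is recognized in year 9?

$2,317

Depreciable base = $53,952 − $7,400 = $46,552.
Year 1: ⌊$53,952 × 125%/10⌋ = $6,744. Book value $47,208.
Year 2: ⌊$47,208 × 125%/10⌋ = $5,901. Book value $41,307.
Year 3: ⌊$41,307 × 125%/10⌋ = $5,163. Book value $36,144.
Year 4: ⌊$36,144 × 125%/10⌋ = $4,518. Book value $31,626.
Year 5: ⌊$31,626 × 125%/10⌋ = $3,953. Book value $27,673.
Year 6: ⌊$27,673 × 125%/10⌋ = $3,459. Book value $24,214.
Year 7: ⌊$24,214 × 125%/10⌋ = $3,026. Book value $21,188.
Year 8: ⌊$21,188 × 125%/10⌋ = $2,648. Book value $18,540.
Year 9: ⌊$18,540 × 125%/10⌋ = $2,317. Book value $16,223.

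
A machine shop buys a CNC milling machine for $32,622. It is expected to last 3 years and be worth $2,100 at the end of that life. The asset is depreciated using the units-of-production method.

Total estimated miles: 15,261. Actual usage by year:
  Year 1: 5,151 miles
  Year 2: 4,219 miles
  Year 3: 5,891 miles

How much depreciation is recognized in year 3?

$11,782

Depreciable base = $32,622 − $2,100 = $30,522.
Rate = $30,522 / 15,261 miles = $2 per mile.
Year 1: 5,151 × $2 = $10,302. Book value $22,320.
Year 2: 4,219 × $2 = $8,438. Book value $13,882.
Year 3: 5,891 × $2 = $11,782. Book value $2,100.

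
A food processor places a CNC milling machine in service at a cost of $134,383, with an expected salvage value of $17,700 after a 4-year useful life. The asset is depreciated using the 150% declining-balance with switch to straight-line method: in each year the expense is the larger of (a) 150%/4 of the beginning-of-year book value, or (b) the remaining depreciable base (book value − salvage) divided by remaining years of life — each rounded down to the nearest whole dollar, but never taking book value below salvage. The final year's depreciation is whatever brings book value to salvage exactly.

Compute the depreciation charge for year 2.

Depreciable base = $134,383 − $17,700 = $116,683.
Year 1: DB = ⌊$134,383 × 150%/4⌋ = $50,393; SL = ⌊$116,683/4⌋ = $29,170 → take DB $50,393. Book value $83,990.
Year 2: DB = ⌊$83,990 × 150%/4⌋ = $31,496; SL = ⌊$66,290/3⌋ = $22,096 → take DB $31,496. Book value $52,494.

$31,496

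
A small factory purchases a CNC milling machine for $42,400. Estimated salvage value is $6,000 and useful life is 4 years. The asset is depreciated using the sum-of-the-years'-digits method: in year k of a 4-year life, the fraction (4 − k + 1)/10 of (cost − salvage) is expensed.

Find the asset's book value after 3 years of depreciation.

Depreciable base = $42,400 − $6,000 = $36,400.
Sum of the years' digits = 4+3+2+1 = 10.
Year 1: $36,400 × 4/10 = $14,560. Book value $27,840.
Year 2: $36,400 × 3/10 = $10,920. Book value $16,920.
Year 3: $36,400 × 2/10 = $7,280. Book value $9,640.

$9,640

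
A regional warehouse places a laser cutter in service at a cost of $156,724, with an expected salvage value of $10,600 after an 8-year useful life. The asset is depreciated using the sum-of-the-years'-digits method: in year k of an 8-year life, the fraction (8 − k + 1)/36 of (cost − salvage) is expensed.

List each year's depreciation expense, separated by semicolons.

$32,472; $28,413; $24,354; $20,295; $16,236; $12,177; $8,118; $4,059

Depreciable base = $156,724 − $10,600 = $146,124.
Sum of the years' digits = 8+7+6+5+4+3+2+1 = 36.
Year 1: $146,124 × 8/36 = $32,472. Book value $124,252.
Year 2: $146,124 × 7/36 = $28,413. Book value $95,839.
Year 3: $146,124 × 6/36 = $24,354. Book value $71,485.
Year 4: $146,124 × 5/36 = $20,295. Book value $51,190.
Year 5: $146,124 × 4/36 = $16,236. Book value $34,954.
Year 6: $146,124 × 3/36 = $12,177. Book value $22,777.
Year 7: $146,124 × 2/36 = $8,118. Book value $14,659.
Year 8: $146,124 × 1/36 = $4,059. Book value $10,600.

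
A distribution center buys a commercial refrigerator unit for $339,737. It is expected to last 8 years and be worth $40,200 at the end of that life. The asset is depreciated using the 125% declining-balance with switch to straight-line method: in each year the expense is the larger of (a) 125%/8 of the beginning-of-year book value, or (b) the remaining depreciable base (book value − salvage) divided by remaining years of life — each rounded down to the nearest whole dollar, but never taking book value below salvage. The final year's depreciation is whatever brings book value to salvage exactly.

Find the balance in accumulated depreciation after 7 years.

$266,762

Depreciable base = $339,737 − $40,200 = $299,537.
Year 1: DB = ⌊$339,737 × 125%/8⌋ = $53,083; SL = ⌊$299,537/8⌋ = $37,442 → take DB $53,083. Book value $286,654.
Year 2: DB = ⌊$286,654 × 125%/8⌋ = $44,789; SL = ⌊$246,454/7⌋ = $35,207 → take DB $44,789. Book value $241,865.
Year 3: DB = ⌊$241,865 × 125%/8⌋ = $37,791; SL = ⌊$201,665/6⌋ = $33,610 → take DB $37,791. Book value $204,074.
Year 4: DB = ⌊$204,074 × 125%/8⌋ = $31,886; SL = ⌊$163,874/5⌋ = $32,774 → take SL $32,774. Book value $171,300.
Year 5: DB = ⌊$171,300 × 125%/8⌋ = $26,765; SL = ⌊$131,100/4⌋ = $32,775 → take SL $32,775. Book value $138,525.
Year 6: DB = ⌊$138,525 × 125%/8⌋ = $21,644; SL = ⌊$98,325/3⌋ = $32,775 → take SL $32,775. Book value $105,750.
Year 7: DB = ⌊$105,750 × 125%/8⌋ = $16,523; SL = ⌊$65,550/2⌋ = $32,775 → take SL $32,775. Book value $72,975.
Accumulated through year 7 = $339,737 − $72,975 = $266,762.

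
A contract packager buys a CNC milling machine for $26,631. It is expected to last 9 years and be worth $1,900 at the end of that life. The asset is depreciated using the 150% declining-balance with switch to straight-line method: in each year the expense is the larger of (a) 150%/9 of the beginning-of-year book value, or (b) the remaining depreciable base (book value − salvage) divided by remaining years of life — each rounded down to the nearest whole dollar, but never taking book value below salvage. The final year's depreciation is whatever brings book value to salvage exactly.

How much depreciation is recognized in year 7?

$2,189

Depreciable base = $26,631 − $1,900 = $24,731.
Year 1: DB = ⌊$26,631 × 150%/9⌋ = $4,438; SL = ⌊$24,731/9⌋ = $2,747 → take DB $4,438. Book value $22,193.
Year 2: DB = ⌊$22,193 × 150%/9⌋ = $3,698; SL = ⌊$20,293/8⌋ = $2,536 → take DB $3,698. Book value $18,495.
Year 3: DB = ⌊$18,495 × 150%/9⌋ = $3,082; SL = ⌊$16,595/7⌋ = $2,370 → take DB $3,082. Book value $15,413.
Year 4: DB = ⌊$15,413 × 150%/9⌋ = $2,568; SL = ⌊$13,513/6⌋ = $2,252 → take DB $2,568. Book value $12,845.
Year 5: DB = ⌊$12,845 × 150%/9⌋ = $2,140; SL = ⌊$10,945/5⌋ = $2,189 → take SL $2,189. Book value $10,656.
Year 6: DB = ⌊$10,656 × 150%/9⌋ = $1,776; SL = ⌊$8,756/4⌋ = $2,189 → take SL $2,189. Book value $8,467.
Year 7: DB = ⌊$8,467 × 150%/9⌋ = $1,411; SL = ⌊$6,567/3⌋ = $2,189 → take SL $2,189. Book value $6,278.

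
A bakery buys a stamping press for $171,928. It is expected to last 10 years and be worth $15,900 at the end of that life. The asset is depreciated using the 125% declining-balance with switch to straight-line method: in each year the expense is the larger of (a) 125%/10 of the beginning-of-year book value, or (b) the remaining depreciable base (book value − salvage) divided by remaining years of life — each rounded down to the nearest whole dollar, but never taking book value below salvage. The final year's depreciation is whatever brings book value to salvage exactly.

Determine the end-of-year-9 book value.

$30,047

Depreciable base = $171,928 − $15,900 = $156,028.
Year 1: DB = ⌊$171,928 × 125%/10⌋ = $21,491; SL = ⌊$156,028/10⌋ = $15,602 → take DB $21,491. Book value $150,437.
Year 2: DB = ⌊$150,437 × 125%/10⌋ = $18,804; SL = ⌊$134,537/9⌋ = $14,948 → take DB $18,804. Book value $131,633.
Year 3: DB = ⌊$131,633 × 125%/10⌋ = $16,454; SL = ⌊$115,733/8⌋ = $14,466 → take DB $16,454. Book value $115,179.
Year 4: DB = ⌊$115,179 × 125%/10⌋ = $14,397; SL = ⌊$99,279/7⌋ = $14,182 → take DB $14,397. Book value $100,782.
Year 5: DB = ⌊$100,782 × 125%/10⌋ = $12,597; SL = ⌊$84,882/6⌋ = $14,147 → take SL $14,147. Book value $86,635.
Year 6: DB = ⌊$86,635 × 125%/10⌋ = $10,829; SL = ⌊$70,735/5⌋ = $14,147 → take SL $14,147. Book value $72,488.
Year 7: DB = ⌊$72,488 × 125%/10⌋ = $9,061; SL = ⌊$56,588/4⌋ = $14,147 → take SL $14,147. Book value $58,341.
Year 8: DB = ⌊$58,341 × 125%/10⌋ = $7,292; SL = ⌊$42,441/3⌋ = $14,147 → take SL $14,147. Book value $44,194.
Year 9: DB = ⌊$44,194 × 125%/10⌋ = $5,524; SL = ⌊$28,294/2⌋ = $14,147 → take SL $14,147. Book value $30,047.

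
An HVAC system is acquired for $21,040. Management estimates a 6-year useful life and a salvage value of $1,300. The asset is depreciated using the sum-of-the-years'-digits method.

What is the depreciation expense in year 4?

Depreciable base = $21,040 − $1,300 = $19,740.
Sum of the years' digits = 6+5+4+3+2+1 = 21.
Year 1: $19,740 × 6/21 = $5,640. Book value $15,400.
Year 2: $19,740 × 5/21 = $4,700. Book value $10,700.
Year 3: $19,740 × 4/21 = $3,760. Book value $6,940.
Year 4: $19,740 × 3/21 = $2,820. Book value $4,120.

$2,820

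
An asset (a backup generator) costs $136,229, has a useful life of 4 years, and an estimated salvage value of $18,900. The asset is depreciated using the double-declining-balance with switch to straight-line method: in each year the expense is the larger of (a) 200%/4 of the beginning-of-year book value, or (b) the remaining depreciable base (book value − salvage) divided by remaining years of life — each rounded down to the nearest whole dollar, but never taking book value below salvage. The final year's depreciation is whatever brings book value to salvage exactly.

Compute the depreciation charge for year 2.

Depreciable base = $136,229 − $18,900 = $117,329.
Year 1: DB = ⌊$136,229 × 200%/4⌋ = $68,114; SL = ⌊$117,329/4⌋ = $29,332 → take DB $68,114. Book value $68,115.
Year 2: DB = ⌊$68,115 × 200%/4⌋ = $34,057; SL = ⌊$49,215/3⌋ = $16,405 → take DB $34,057. Book value $34,058.

$34,057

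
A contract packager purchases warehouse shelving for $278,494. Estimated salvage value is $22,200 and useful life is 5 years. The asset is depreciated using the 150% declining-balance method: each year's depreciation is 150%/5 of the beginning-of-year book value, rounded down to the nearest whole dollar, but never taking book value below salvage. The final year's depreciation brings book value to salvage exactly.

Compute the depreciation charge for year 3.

$40,938

Depreciable base = $278,494 − $22,200 = $256,294.
Year 1: ⌊$278,494 × 150%/5⌋ = $83,548. Book value $194,946.
Year 2: ⌊$194,946 × 150%/5⌋ = $58,483. Book value $136,463.
Year 3: ⌊$136,463 × 150%/5⌋ = $40,938. Book value $95,525.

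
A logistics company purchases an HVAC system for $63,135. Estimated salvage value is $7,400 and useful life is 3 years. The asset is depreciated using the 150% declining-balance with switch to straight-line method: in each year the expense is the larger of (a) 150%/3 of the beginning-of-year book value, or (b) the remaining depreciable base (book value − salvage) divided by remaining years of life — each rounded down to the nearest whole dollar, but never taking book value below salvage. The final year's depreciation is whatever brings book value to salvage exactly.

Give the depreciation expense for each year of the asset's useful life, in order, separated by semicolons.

Depreciable base = $63,135 − $7,400 = $55,735.
Year 1: DB = ⌊$63,135 × 150%/3⌋ = $31,567; SL = ⌊$55,735/3⌋ = $18,578 → take DB $31,567. Book value $31,568.
Year 2: DB = ⌊$31,568 × 150%/3⌋ = $15,784; SL = ⌊$24,168/2⌋ = $12,084 → take DB $15,784. Book value $15,784.
Year 3 (final): $15,784 − $7,400 = $8,384. Book value $7,400.

$31,567; $15,784; $8,384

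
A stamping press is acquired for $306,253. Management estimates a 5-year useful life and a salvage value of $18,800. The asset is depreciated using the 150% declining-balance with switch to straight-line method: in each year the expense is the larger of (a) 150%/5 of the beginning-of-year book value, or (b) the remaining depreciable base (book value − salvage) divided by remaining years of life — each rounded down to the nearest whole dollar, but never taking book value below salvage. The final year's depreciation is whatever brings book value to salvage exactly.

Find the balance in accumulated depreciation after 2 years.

$156,188

Depreciable base = $306,253 − $18,800 = $287,453.
Year 1: DB = ⌊$306,253 × 150%/5⌋ = $91,875; SL = ⌊$287,453/5⌋ = $57,490 → take DB $91,875. Book value $214,378.
Year 2: DB = ⌊$214,378 × 150%/5⌋ = $64,313; SL = ⌊$195,578/4⌋ = $48,894 → take DB $64,313. Book value $150,065.
Accumulated through year 2 = $306,253 − $150,065 = $156,188.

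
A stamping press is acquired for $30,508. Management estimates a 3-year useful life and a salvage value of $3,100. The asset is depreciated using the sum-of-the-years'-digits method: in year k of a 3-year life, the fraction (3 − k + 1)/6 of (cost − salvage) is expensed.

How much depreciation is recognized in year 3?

Depreciable base = $30,508 − $3,100 = $27,408.
Sum of the years' digits = 3+2+1 = 6.
Year 1: $27,408 × 3/6 = $13,704. Book value $16,804.
Year 2: $27,408 × 2/6 = $9,136. Book value $7,668.
Year 3: $27,408 × 1/6 = $4,568. Book value $3,100.

$4,568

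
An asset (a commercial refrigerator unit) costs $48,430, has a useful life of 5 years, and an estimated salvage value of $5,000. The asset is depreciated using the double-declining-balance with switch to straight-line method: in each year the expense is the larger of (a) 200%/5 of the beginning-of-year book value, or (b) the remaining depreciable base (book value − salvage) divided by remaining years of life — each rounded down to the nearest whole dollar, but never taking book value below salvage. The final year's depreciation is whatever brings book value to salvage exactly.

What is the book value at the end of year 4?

Depreciable base = $48,430 − $5,000 = $43,430.
Year 1: DB = ⌊$48,430 × 200%/5⌋ = $19,372; SL = ⌊$43,430/5⌋ = $8,686 → take DB $19,372. Book value $29,058.
Year 2: DB = ⌊$29,058 × 200%/5⌋ = $11,623; SL = ⌊$24,058/4⌋ = $6,014 → take DB $11,623. Book value $17,435.
Year 3: DB = ⌊$17,435 × 200%/5⌋ = $6,974; SL = ⌊$12,435/3⌋ = $4,145 → take DB $6,974. Book value $10,461.
Year 4: DB = ⌊$10,461 × 200%/5⌋ = $4,184; SL = ⌊$5,461/2⌋ = $2,730 → take DB $4,184. Book value $6,277.

$6,277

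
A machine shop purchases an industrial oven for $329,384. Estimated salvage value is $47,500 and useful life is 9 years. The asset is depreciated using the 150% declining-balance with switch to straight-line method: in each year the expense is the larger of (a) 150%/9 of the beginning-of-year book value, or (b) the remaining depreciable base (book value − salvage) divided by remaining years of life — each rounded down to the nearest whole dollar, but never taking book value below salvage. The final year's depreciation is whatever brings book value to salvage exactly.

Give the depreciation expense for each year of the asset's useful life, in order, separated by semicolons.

$54,897; $45,747; $38,123; $31,769; $26,474; $22,062; $20,937; $20,937; $20,938

Depreciable base = $329,384 − $47,500 = $281,884.
Year 1: DB = ⌊$329,384 × 150%/9⌋ = $54,897; SL = ⌊$281,884/9⌋ = $31,320 → take DB $54,897. Book value $274,487.
Year 2: DB = ⌊$274,487 × 150%/9⌋ = $45,747; SL = ⌊$226,987/8⌋ = $28,373 → take DB $45,747. Book value $228,740.
Year 3: DB = ⌊$228,740 × 150%/9⌋ = $38,123; SL = ⌊$181,240/7⌋ = $25,891 → take DB $38,123. Book value $190,617.
Year 4: DB = ⌊$190,617 × 150%/9⌋ = $31,769; SL = ⌊$143,117/6⌋ = $23,852 → take DB $31,769. Book value $158,848.
Year 5: DB = ⌊$158,848 × 150%/9⌋ = $26,474; SL = ⌊$111,348/5⌋ = $22,269 → take DB $26,474. Book value $132,374.
Year 6: DB = ⌊$132,374 × 150%/9⌋ = $22,062; SL = ⌊$84,874/4⌋ = $21,218 → take DB $22,062. Book value $110,312.
Year 7: DB = ⌊$110,312 × 150%/9⌋ = $18,385; SL = ⌊$62,812/3⌋ = $20,937 → take SL $20,937. Book value $89,375.
Year 8: DB = ⌊$89,375 × 150%/9⌋ = $14,895; SL = ⌊$41,875/2⌋ = $20,937 → take SL $20,937. Book value $68,438.
Year 9 (final): $68,438 − $47,500 = $20,938. Book value $47,500.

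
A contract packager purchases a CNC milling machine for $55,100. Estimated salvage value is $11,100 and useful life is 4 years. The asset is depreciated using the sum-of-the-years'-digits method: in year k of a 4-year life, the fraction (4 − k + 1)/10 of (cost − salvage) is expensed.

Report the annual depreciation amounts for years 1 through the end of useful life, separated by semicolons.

$17,600; $13,200; $8,800; $4,400

Depreciable base = $55,100 − $11,100 = $44,000.
Sum of the years' digits = 4+3+2+1 = 10.
Year 1: $44,000 × 4/10 = $17,600. Book value $37,500.
Year 2: $44,000 × 3/10 = $13,200. Book value $24,300.
Year 3: $44,000 × 2/10 = $8,800. Book value $15,500.
Year 4: $44,000 × 1/10 = $4,400. Book value $11,100.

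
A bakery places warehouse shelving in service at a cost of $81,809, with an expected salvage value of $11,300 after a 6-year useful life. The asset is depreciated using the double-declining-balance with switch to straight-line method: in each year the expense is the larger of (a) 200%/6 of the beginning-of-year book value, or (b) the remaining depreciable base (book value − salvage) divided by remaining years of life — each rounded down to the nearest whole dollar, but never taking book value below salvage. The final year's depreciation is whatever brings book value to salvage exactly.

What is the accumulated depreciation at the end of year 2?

Depreciable base = $81,809 − $11,300 = $70,509.
Year 1: DB = ⌊$81,809 × 200%/6⌋ = $27,269; SL = ⌊$70,509/6⌋ = $11,751 → take DB $27,269. Book value $54,540.
Year 2: DB = ⌊$54,540 × 200%/6⌋ = $18,180; SL = ⌊$43,240/5⌋ = $8,648 → take DB $18,180. Book value $36,360.
Accumulated through year 2 = $81,809 − $36,360 = $45,449.

$45,449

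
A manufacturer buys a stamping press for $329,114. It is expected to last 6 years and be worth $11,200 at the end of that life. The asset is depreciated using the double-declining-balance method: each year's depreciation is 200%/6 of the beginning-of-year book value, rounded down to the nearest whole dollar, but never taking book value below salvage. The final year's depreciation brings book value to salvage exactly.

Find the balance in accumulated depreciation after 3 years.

$231,598

Depreciable base = $329,114 − $11,200 = $317,914.
Year 1: ⌊$329,114 × 200%/6⌋ = $109,704. Book value $219,410.
Year 2: ⌊$219,410 × 200%/6⌋ = $73,136. Book value $146,274.
Year 3: ⌊$146,274 × 200%/6⌋ = $48,758. Book value $97,516.
Accumulated through year 3 = $329,114 − $97,516 = $231,598.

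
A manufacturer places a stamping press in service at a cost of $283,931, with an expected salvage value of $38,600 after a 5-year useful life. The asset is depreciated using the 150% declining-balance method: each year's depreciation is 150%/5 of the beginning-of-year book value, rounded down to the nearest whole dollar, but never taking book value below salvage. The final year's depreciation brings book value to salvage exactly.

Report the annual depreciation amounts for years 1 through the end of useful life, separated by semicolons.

$85,179; $59,625; $41,738; $29,216; $29,573

Depreciable base = $283,931 − $38,600 = $245,331.
Year 1: ⌊$283,931 × 150%/5⌋ = $85,179. Book value $198,752.
Year 2: ⌊$198,752 × 150%/5⌋ = $59,625. Book value $139,127.
Year 3: ⌊$139,127 × 150%/5⌋ = $41,738. Book value $97,389.
Year 4: ⌊$97,389 × 150%/5⌋ = $29,216. Book value $68,173.
Year 5 (final): $68,173 − $38,600 = $29,573. Book value $38,600.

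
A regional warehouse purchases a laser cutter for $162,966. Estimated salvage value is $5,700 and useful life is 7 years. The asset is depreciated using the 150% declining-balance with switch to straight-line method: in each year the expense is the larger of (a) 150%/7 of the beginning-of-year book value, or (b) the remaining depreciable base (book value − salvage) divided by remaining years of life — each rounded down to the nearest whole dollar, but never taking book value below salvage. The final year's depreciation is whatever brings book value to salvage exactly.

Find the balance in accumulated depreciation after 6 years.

Depreciable base = $162,966 − $5,700 = $157,266.
Year 1: DB = ⌊$162,966 × 150%/7⌋ = $34,921; SL = ⌊$157,266/7⌋ = $22,466 → take DB $34,921. Book value $128,045.
Year 2: DB = ⌊$128,045 × 150%/7⌋ = $27,438; SL = ⌊$122,345/6⌋ = $20,390 → take DB $27,438. Book value $100,607.
Year 3: DB = ⌊$100,607 × 150%/7⌋ = $21,558; SL = ⌊$94,907/5⌋ = $18,981 → take DB $21,558. Book value $79,049.
Year 4: DB = ⌊$79,049 × 150%/7⌋ = $16,939; SL = ⌊$73,349/4⌋ = $18,337 → take SL $18,337. Book value $60,712.
Year 5: DB = ⌊$60,712 × 150%/7⌋ = $13,009; SL = ⌊$55,012/3⌋ = $18,337 → take SL $18,337. Book value $42,375.
Year 6: DB = ⌊$42,375 × 150%/7⌋ = $9,080; SL = ⌊$36,675/2⌋ = $18,337 → take SL $18,337. Book value $24,038.
Accumulated through year 6 = $162,966 − $24,038 = $138,928.

$138,928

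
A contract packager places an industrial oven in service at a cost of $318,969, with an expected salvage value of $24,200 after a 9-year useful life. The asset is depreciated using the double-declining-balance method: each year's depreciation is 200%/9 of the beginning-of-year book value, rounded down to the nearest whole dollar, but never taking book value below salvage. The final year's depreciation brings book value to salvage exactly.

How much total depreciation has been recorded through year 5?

$228,180

Depreciable base = $318,969 − $24,200 = $294,769.
Year 1: ⌊$318,969 × 200%/9⌋ = $70,882. Book value $248,087.
Year 2: ⌊$248,087 × 200%/9⌋ = $55,130. Book value $192,957.
Year 3: ⌊$192,957 × 200%/9⌋ = $42,879. Book value $150,078.
Year 4: ⌊$150,078 × 200%/9⌋ = $33,350. Book value $116,728.
Year 5: ⌊$116,728 × 200%/9⌋ = $25,939. Book value $90,789.
Accumulated through year 5 = $318,969 − $90,789 = $228,180.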